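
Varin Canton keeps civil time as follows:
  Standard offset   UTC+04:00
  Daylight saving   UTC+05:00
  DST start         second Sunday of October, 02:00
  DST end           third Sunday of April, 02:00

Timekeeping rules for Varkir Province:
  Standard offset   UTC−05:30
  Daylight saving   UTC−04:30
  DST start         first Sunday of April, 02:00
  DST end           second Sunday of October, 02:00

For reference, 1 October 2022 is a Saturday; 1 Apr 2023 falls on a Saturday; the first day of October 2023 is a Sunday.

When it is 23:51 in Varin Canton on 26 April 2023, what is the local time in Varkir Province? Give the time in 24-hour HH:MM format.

15:21

1 October 2022 is a Saturday, so the first Sunday is October 2 and the second is October 9.
1 April 2023 is a Saturday, so the first Sunday is April 2 and the third is April 16.
26 April 2023 is outside the daylight-saving period (9 October 2022 – 16 April 2023), so Varin Canton is on standard time, UTC+04:00.
23:51 Varin Canton − 4h = 19:51 UTC.
1 April 2023 is a Saturday, so the first Sunday is April 2.
1 October 2023 is a Sunday, so the first Sunday is October 1 and the second is October 8.
At the standard offset (UTC−05:30), 19:51 UTC − 5h30m = 14:21 Varkir Province standard time.
The standard-time date in Varkir Province, 26 April 2023, lies within the daylight-saving period (2 April – 8 October), so Varkir Province is on daylight time, UTC−04:30.
19:51 UTC − 4h30m = 15:21 Varkir Province.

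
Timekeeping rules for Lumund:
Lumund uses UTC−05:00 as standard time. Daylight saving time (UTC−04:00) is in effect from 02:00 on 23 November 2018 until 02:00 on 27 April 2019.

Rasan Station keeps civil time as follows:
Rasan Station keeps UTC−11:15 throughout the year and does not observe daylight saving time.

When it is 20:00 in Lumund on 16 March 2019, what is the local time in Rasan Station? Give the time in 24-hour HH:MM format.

12:45

16 March 2019 falls between 23 November 2018 and 27 April 2019, so daylight saving is in effect and Lumund is at UTC−04:00.
20:00 Lumund + 4h = 00:00 UTC (rolling into the next day, 17 March 2019).
Rasan Station stays on UTC−11:15 all year.
00:00 UTC − 11h15m = 12:45 Rasan Station (rolling into the previous day, 16 March 2019).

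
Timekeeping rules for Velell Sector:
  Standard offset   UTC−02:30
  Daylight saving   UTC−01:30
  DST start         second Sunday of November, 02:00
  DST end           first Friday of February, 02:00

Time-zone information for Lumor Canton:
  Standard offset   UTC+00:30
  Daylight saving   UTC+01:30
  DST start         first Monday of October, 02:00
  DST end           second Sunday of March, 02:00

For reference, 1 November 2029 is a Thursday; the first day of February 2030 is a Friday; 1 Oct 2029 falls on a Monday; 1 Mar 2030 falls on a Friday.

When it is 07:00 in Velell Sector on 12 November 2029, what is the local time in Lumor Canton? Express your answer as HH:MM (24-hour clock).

10:00

1 November 2029 is a Thursday, so the first Sunday is November 4 and the second is November 11.
1 February 2030 is a Friday, so the first Friday is February 1.
12 November 2029 lies within the daylight-saving period (11 November 2029 – 1 February 2030), so Velell Sector is on daylight time, UTC−01:30.
07:00 Velell Sector + 1h30m = 08:30 UTC.
1 October 2029 is a Monday, so the first Monday is October 1.
1 March 2030 is a Friday, so the first Sunday is March 3 and the second is March 10.
At the standard offset (UTC+00:30), 08:30 UTC + 0h30m = 09:00 Lumor Canton standard time.
Daylight saving runs 1 October 2029 – 10 March 2030; the standard-time date in Lumor Canton, 12 November 2029, is inside that window, so Lumor Canton is at UTC+01:30.
08:30 UTC + 1h30m = 10:00 Lumor Canton.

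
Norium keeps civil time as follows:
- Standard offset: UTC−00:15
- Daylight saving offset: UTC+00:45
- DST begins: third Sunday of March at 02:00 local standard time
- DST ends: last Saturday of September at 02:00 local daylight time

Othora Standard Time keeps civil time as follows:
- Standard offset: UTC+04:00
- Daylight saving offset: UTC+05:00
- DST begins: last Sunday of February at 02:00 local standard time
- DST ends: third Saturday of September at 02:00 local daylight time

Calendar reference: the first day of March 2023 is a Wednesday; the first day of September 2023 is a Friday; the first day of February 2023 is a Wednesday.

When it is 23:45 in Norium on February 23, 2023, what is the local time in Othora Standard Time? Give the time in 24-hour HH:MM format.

04:00

1 March 2023 is a Wednesday, so the first Sunday is March 5 and the third is March 19.
1 September 2023 is a Friday, so Saturdays fall on 2, 9, 16, 23, 30; the last is September 30.
Daylight saving runs 19 March – 30 September; February 23, 2023 is outside that window, so Norium is on standard time at UTC−00:15.
23:45 Norium + 0h15m = 00:00 UTC (rolling into the next day, 24 February 2023).
1 February 2023 is a Wednesday, so Sundays fall on 5, 12, 19, 26; the last is February 26.
1 September 2023 is a Friday, so the first Saturday is September 2 and the third is September 16.
At the standard offset (UTC+04:00), 00:00 UTC + 4h = 04:00 Othora Standard Time standard time.
The standard-time date in Othora Standard Time, February 24, 2023, is outside the daylight-saving period (26 February – 16 September), so Othora Standard Time is on standard time, UTC+04:00.
00:00 UTC + 4h = 04:00 Othora Standard Time.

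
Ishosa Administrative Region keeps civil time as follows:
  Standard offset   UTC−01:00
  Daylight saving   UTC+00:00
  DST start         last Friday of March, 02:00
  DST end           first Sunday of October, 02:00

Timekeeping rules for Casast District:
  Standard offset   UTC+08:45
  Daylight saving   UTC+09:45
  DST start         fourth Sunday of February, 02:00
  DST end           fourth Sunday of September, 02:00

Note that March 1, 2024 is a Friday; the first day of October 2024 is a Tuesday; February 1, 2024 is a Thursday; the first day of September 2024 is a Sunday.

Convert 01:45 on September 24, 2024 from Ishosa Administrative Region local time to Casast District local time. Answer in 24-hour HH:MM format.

1 March 2024 is a Friday, so Fridays fall on 1, 8, 15, 22, 29; the last is March 29.
1 October 2024 is a Tuesday, so the first Sunday is October 6.
September 24, 2024 falls between 29 March and 6 October, so daylight saving is in effect and Ishosa Administrative Region is at UTC+00:00.
01:45 Ishosa Administrative Region − 0h = 01:45 UTC.
1 February 2024 is a Thursday, so the first Sunday is February 4 and the fourth is February 25.
1 September 2024 is a Sunday, so the first Sunday is September 1 and the fourth is September 22.
At the standard offset (UTC+08:45), 01:45 UTC + 8h45m = 10:30 Casast District standard time.
The standard-time date in Casast District, September 24, 2024, does not fall between 25 February and 22 September, so daylight saving is not in effect and Casast District is at UTC+08:45.
01:45 UTC + 8h45m = 10:30 Casast District.

10:30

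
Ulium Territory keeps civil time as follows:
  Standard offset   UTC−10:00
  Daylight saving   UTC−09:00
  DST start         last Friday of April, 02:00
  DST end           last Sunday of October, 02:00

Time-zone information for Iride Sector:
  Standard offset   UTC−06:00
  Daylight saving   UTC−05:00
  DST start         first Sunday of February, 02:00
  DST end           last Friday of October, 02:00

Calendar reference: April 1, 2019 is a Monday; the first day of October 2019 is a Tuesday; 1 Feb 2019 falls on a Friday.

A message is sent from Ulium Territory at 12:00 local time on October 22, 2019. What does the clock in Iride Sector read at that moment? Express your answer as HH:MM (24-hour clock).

1 April 2019 is a Monday, so Fridays fall on 5, 12, 19, 26; the last is April 26.
1 October 2019 is a Tuesday, so Sundays fall on 6, 13, 20, 27; the last is October 27.
Daylight saving runs 26 April – 27 October; October 22, 2019 is inside that window, so Ulium Territory is at UTC−09:00.
12:00 Ulium Territory + 9h = 21:00 UTC.
1 February 2019 is a Friday, so the first Sunday is February 3.
1 October 2019 is a Tuesday, so Fridays fall on 4, 11, 18, 25; the last is October 25.
At the standard offset (UTC−06:00), 21:00 UTC − 6h = 15:00 Iride Sector standard time.
Daylight saving runs 3 February – 25 October; the standard-time date in Iride Sector, October 22, 2019, is inside that window, so Iride Sector is at UTC−05:00.
21:00 UTC − 5h = 16:00 Iride Sector.

16:00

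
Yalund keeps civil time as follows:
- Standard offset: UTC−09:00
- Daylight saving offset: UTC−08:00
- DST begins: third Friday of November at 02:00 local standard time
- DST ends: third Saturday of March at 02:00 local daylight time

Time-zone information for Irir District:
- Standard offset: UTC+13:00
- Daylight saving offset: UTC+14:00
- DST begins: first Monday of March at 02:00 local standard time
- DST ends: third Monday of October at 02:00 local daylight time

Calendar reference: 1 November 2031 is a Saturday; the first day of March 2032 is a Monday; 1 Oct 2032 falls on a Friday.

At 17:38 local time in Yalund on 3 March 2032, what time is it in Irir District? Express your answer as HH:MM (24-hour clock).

1 November 2031 is a Saturday, so the first Friday is November 7 and the third is November 21.
1 March 2032 is a Monday, so the first Saturday is March 6 and the third is March 20.
3 March 2032 lies within the daylight-saving period (21 November 2031 – 20 March 2032), so Yalund is on daylight time, UTC−08:00.
17:38 Yalund + 8h = 01:38 UTC (rolling into the next day, 4 March 2032).
1 March 2032 is a Monday, so the first Monday is March 1.
1 October 2032 is a Friday, so the first Monday is October 4 and the third is October 18.
At the standard offset (UTC+13:00), 01:38 UTC + 13h = 14:38 Irir District standard time.
The standard-time date in Irir District, 4 March 2032, falls between 1 March and 18 October, so daylight saving is in effect and Irir District is at UTC+14:00.
01:38 UTC + 14h = 15:38 Irir District.

15:38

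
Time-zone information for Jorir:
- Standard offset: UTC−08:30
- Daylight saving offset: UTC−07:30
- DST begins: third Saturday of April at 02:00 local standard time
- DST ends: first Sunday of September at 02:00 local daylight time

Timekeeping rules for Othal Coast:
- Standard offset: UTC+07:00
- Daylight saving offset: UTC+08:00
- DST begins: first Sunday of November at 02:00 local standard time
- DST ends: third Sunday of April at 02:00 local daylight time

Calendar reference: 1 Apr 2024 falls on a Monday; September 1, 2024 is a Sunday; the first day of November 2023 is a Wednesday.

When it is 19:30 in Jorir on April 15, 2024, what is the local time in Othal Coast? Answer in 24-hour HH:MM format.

1 April 2024 is a Monday, so the first Saturday is April 6 and the third is April 20.
1 September 2024 is a Sunday, so the first Sunday is September 1.
Daylight saving runs 20 April – 1 September; April 15, 2024 is outside that window, so Jorir is on standard time at UTC−08:30.
19:30 Jorir + 8h30m = 04:00 UTC (rolling into the next day, 16 April 2024).
1 November 2023 is a Wednesday, so the first Sunday is November 5.
1 April 2024 is a Monday, so the first Sunday is April 7 and the third is April 21.
At the standard offset (UTC+07:00), 04:00 UTC + 7h = 11:00 Othal Coast standard time.
The standard-time date in Othal Coast, April 16, 2024, lies within the daylight-saving period (5 November 2023 – 21 April 2024), so Othal Coast is on daylight time, UTC+08:00.
04:00 UTC + 8h = 12:00 Othal Coast.

12:00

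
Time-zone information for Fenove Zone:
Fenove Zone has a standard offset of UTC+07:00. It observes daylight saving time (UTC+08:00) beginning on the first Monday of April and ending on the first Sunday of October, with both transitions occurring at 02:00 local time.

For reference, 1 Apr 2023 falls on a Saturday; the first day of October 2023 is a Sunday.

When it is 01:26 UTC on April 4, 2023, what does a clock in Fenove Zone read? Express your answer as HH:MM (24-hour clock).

09:26

1 April 2023 is a Saturday, so the first Monday is April 3.
1 October 2023 is a Sunday, so the first Sunday is October 1.
At the standard offset (UTC+07:00), 01:26 UTC + 7h = 08:26 Fenove Zone standard time.
The standard-time date in Fenove Zone, April 4, 2023, falls between 3 April and 1 October, so daylight saving is in effect and Fenove Zone is at UTC+08:00.
01:26 UTC + 8h = 09:26 local.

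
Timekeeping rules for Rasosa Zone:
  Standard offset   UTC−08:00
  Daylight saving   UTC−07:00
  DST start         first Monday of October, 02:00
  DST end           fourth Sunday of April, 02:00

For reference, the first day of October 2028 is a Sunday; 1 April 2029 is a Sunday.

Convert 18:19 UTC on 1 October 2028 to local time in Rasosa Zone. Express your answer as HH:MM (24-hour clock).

10:19

1 October 2028 is a Sunday, so the first Monday is October 2.
1 April 2029 is a Sunday, so the first Sunday is April 1 and the fourth is April 22.
At the standard offset (UTC−08:00), 18:19 UTC − 8h = 10:19 Rasosa Zone standard time.
The standard-time date in Rasosa Zone, 1 October 2028, does not fall between 2 October 2028 and 22 April 2029, so daylight saving is not in effect and Rasosa Zone is at UTC−08:00.
18:19 UTC − 8h = 10:19 local.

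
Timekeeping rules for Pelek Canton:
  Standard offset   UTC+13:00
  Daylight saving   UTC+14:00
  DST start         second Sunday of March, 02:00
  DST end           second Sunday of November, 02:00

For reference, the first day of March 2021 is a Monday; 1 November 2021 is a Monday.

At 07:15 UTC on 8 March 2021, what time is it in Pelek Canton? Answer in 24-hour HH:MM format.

1 March 2021 is a Monday, so the first Sunday is March 7 and the second is March 14.
1 November 2021 is a Monday, so the first Sunday is November 7 and the second is November 14.
At the standard offset (UTC+13:00), 07:15 UTC + 13h = 20:15 Pelek Canton standard time.
Daylight saving runs 14 March – 14 November; the standard-time date in Pelek Canton, 8 March 2021, is outside that window, so Pelek Canton is on standard time at UTC+13:00.
07:15 UTC + 13h = 20:15 local.

20:15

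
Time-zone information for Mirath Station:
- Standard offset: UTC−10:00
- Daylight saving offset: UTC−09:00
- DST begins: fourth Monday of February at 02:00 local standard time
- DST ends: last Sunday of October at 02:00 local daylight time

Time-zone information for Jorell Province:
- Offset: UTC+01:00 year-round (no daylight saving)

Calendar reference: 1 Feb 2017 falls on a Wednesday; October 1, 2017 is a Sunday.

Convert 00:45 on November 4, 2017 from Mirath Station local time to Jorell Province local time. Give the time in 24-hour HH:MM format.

11:45

1 February 2017 is a Wednesday, so the first Monday is February 6 and the fourth is February 27.
1 October 2017 is a Sunday, so Sundays fall on 1, 8, 15, 22, 29; the last is October 29.
Daylight saving runs 27 February – 29 October; November 4, 2017 is outside that window, so Mirath Station is on standard time at UTC−10:00.
00:45 Mirath Station + 10h = 10:45 UTC.
Jorell Province stays on UTC+01:00 all year.
10:45 UTC + 1h = 11:45 Jorell Province.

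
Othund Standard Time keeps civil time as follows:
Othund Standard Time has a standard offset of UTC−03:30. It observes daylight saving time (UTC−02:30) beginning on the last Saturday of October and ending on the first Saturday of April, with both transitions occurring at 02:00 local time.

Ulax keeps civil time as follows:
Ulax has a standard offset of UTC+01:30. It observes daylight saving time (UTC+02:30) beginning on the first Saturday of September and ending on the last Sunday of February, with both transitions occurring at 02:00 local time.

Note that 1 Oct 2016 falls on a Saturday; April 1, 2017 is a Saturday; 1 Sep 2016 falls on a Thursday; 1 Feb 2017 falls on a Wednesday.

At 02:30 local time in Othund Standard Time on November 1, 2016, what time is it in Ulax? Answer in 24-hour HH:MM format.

1 October 2016 is a Saturday, so Saturdays fall on 1, 8, 15, 22, 29; the last is October 29.
1 April 2017 is a Saturday, so the first Saturday is April 1.
November 1, 2016 lies within the daylight-saving period (29 October 2016 – 1 April 2017), so Othund Standard Time is on daylight time, UTC−02:30.
02:30 Othund Standard Time + 2h30m = 05:00 UTC.
1 September 2016 is a Thursday, so the first Saturday is September 3.
1 February 2017 is a Wednesday, so Sundays fall on 5, 12, 19, 26; the last is February 26.
At the standard offset (UTC+01:30), 05:00 UTC + 1h30m = 06:30 Ulax standard time.
The standard-time date in Ulax, November 1, 2016, falls between 3 September 2016 and 26 February 2017, so daylight saving is in effect and Ulax is at UTC+02:30.
05:00 UTC + 2h30m = 07:30 Ulax.

07:30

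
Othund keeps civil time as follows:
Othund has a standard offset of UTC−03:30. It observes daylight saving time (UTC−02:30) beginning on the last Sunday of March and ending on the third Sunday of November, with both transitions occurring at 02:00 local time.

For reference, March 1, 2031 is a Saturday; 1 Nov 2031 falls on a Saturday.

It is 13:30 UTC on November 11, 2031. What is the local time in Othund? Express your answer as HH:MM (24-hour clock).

11:00

1 March 2031 is a Saturday, so Sundays fall on 2, 9, 16, 23, 30; the last is March 30.
1 November 2031 is a Saturday, so the first Sunday is November 2 and the third is November 16.
At the standard offset (UTC−03:30), 13:30 UTC − 3h30m = 10:00 Othund standard time.
Daylight saving runs 30 March – 16 November; the standard-time date in Othund, November 11, 2031, is inside that window, so Othund is at UTC−02:30.
13:30 UTC − 2h30m = 11:00 local.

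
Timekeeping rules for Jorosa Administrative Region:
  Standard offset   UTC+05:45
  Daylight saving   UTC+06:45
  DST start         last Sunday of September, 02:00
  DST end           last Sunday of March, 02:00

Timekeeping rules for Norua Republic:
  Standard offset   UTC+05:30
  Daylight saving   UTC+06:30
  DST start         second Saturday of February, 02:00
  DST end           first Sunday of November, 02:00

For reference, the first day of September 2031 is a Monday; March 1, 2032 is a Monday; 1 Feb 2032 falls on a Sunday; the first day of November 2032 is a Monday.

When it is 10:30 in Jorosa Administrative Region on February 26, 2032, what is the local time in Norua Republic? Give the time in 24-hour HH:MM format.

10:15

1 September 2031 is a Monday, so Sundays fall on 7, 14, 21, 28; the last is September 28.
1 March 2032 is a Monday, so Sundays fall on 7, 14, 21, 28; the last is March 28.
February 26, 2032 falls between 28 September 2031 and 28 March 2032, so daylight saving is in effect and Jorosa Administrative Region is at UTC+06:45.
10:30 Jorosa Administrative Region − 6h45m = 03:45 UTC.
1 February 2032 is a Sunday, so the first Saturday is February 7 and the second is February 14.
1 November 2032 is a Monday, so the first Sunday is November 7.
At the standard offset (UTC+05:30), 03:45 UTC + 5h30m = 09:15 Norua Republic standard time.
The standard-time date in Norua Republic, February 26, 2032, falls between 14 February and 7 November, so daylight saving is in effect and Norua Republic is at UTC+06:30.
03:45 UTC + 6h30m = 10:15 Norua Republic.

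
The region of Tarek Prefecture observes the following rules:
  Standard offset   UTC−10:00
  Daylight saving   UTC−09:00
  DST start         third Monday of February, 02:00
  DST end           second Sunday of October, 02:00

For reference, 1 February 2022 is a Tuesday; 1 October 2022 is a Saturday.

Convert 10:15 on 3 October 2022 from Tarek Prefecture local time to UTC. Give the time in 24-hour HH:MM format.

1 February 2022 is a Tuesday, so the first Monday is February 7 and the third is February 21.
1 October 2022 is a Saturday, so the first Sunday is October 2 and the second is October 9.
Daylight saving runs 21 February – 9 October; 3 October 2022 is inside that window, so Tarek Prefecture is at UTC−09:00.
10:15 local + 9h = 19:15 UTC.

19:15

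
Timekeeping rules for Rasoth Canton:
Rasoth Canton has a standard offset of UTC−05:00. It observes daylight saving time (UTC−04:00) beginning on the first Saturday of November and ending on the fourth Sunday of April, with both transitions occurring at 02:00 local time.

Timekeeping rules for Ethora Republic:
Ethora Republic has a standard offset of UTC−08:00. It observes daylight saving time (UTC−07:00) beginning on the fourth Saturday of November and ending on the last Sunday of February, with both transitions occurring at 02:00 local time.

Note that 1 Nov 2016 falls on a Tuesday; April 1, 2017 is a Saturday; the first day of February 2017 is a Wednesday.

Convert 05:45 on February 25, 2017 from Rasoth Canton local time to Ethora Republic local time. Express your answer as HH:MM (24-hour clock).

1 November 2016 is a Tuesday, so the first Saturday is November 5.
1 April 2017 is a Saturday, so the first Sunday is April 2 and the fourth is April 23.
Daylight saving runs 5 November 2016 – 23 April 2017; February 25, 2017 is inside that window, so Rasoth Canton is at UTC−04:00.
05:45 Rasoth Canton + 4h = 09:45 UTC.
1 November 2016 is a Tuesday, so the first Saturday is November 5 and the fourth is November 26.
1 February 2017 is a Wednesday, so Sundays fall on 5, 12, 19, 26; the last is February 26.
At the standard offset (UTC−08:00), 09:45 UTC − 8h = 01:45 Ethora Republic standard time.
The standard-time date in Ethora Republic, February 25, 2017, lies within the daylight-saving period (26 November 2016 – 26 February 2017), so Ethora Republic is on daylight time, UTC−07:00.
09:45 UTC − 7h = 02:45 Ethora Republic.

02:45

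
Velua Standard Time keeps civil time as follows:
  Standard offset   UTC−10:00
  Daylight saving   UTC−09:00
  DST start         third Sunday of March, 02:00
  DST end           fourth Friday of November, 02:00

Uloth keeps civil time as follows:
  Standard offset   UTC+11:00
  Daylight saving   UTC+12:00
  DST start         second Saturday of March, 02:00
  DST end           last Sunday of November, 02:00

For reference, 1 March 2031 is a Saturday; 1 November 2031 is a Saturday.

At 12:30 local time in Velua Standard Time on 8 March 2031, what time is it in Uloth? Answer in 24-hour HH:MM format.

1 March 2031 is a Saturday, so the first Sunday is March 2 and the third is March 16.
1 November 2031 is a Saturday, so the first Friday is November 7 and the fourth is November 28.
Daylight saving runs 16 March – 28 November; 8 March 2031 is outside that window, so Velua Standard Time is on standard time at UTC−10:00.
12:30 Velua Standard Time + 10h = 22:30 UTC.
1 March 2031 is a Saturday, so the first Saturday is March 1 and the second is March 8.
1 November 2031 is a Saturday, so Sundays fall on 2, 9, 16, 23, 30; the last is November 30.
At the standard offset (UTC+11:00), 22:30 UTC + 11h = 09:30 Uloth standard time (rolling into the next day, 9 March 2031).
Daylight saving runs 8 March – 30 November; the standard-time date in Uloth, 9 March 2031, is inside that window, so Uloth is at UTC+12:00.
22:30 UTC + 12h = 10:30 Uloth (rolling into the next day, 9 March 2031).

10:30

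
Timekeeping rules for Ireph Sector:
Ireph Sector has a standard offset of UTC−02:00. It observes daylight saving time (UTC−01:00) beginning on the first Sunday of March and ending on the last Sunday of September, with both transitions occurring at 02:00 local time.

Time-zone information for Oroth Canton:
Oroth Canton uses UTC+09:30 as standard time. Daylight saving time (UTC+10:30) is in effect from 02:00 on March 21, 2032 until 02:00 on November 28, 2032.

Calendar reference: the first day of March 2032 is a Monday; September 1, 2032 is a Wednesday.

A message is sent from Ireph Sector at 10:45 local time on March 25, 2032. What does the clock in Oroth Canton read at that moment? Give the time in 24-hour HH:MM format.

1 March 2032 is a Monday, so the first Sunday is March 7.
1 September 2032 is a Wednesday, so Sundays fall on 5, 12, 19, 26; the last is September 26.
March 25, 2032 falls between 7 March and 26 September, so daylight saving is in effect and Ireph Sector is at UTC−01:00.
10:45 Ireph Sector + 1h = 11:45 UTC.
At the standard offset (UTC+09:30), 11:45 UTC + 9h30m = 21:15 Oroth Canton standard time.
Daylight saving runs 21 March – 28 November; the standard-time date in Oroth Canton, March 25, 2032, is inside that window, so Oroth Canton is at UTC+10:30.
11:45 UTC + 10h30m = 22:15 Oroth Canton.

22:15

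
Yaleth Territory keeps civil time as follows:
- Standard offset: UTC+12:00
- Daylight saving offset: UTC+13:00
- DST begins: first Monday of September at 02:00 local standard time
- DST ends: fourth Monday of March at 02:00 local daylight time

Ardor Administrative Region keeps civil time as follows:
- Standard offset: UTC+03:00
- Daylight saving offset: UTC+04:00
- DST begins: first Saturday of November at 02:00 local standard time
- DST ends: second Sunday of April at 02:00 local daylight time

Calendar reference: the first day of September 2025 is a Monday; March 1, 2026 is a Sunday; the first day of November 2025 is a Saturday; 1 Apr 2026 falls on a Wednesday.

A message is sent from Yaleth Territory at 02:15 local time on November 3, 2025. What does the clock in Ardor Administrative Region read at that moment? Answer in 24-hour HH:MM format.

1 September 2025 is a Monday, so the first Monday is September 1.
1 March 2026 is a Sunday, so the first Monday is March 2 and the fourth is March 23.
Daylight saving runs 1 September 2025 – 23 March 2026; November 3, 2025 is inside that window, so Yaleth Territory is at UTC+13:00.
02:15 Yaleth Territory − 13h = 13:15 UTC (rolling into the previous day, 2 November 2025).
1 November 2025 is a Saturday, so the first Saturday is November 1.
1 April 2026 is a Wednesday, so the first Sunday is April 5 and the second is April 12.
At the standard offset (UTC+03:00), 13:15 UTC + 3h = 16:15 Ardor Administrative Region standard time.
Daylight saving runs 1 November 2025 – 12 April 2026; the standard-time date in Ardor Administrative Region, November 2, 2025, is inside that window, so Ardor Administrative Region is at UTC+04:00.
13:15 UTC + 4h = 17:15 Ardor Administrative Region.

17:15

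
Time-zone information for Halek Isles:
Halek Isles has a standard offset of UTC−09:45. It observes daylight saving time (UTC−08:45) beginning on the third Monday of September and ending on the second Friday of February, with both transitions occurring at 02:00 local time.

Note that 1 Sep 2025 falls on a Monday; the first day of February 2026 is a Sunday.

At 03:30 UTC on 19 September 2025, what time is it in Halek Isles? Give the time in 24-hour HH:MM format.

18:45

1 September 2025 is a Monday, so the first Monday is September 1 and the third is September 15.
1 February 2026 is a Sunday, so the first Friday is February 6 and the second is February 13.
At the standard offset (UTC−09:45), 03:30 UTC − 9h45m = 17:45 Halek Isles standard time (rolling into the previous day, 18 September 2025).
The standard-time date in Halek Isles, 18 September 2025, lies within the daylight-saving period (15 September 2025 – 13 February 2026), so Halek Isles is on daylight time, UTC−08:45.
03:30 UTC − 8h45m = 18:45 local (rolling into the previous day, 18 September 2025).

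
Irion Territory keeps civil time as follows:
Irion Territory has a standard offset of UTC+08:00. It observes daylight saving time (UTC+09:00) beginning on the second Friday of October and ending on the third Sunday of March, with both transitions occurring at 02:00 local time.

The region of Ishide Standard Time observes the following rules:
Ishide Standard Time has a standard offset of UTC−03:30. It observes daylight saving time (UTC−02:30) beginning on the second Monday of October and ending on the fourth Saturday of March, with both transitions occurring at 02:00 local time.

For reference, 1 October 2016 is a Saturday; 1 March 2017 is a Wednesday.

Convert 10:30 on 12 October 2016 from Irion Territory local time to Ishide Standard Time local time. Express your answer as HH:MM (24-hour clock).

00:00

1 October 2016 is a Saturday, so the first Friday is October 7 and the second is October 14.
1 March 2017 is a Wednesday, so the first Sunday is March 5 and the third is March 19.
Daylight saving runs 14 October 2016 – 19 March 2017; 12 October 2016 is outside that window, so Irion Territory is on standard time at UTC+08:00.
10:30 Irion Territory − 8h = 02:30 UTC.
1 October 2016 is a Saturday, so the first Monday is October 3 and the second is October 10.
1 March 2017 is a Wednesday, so the first Saturday is March 4 and the fourth is March 25.
At the standard offset (UTC−03:30), 02:30 UTC − 3h30m = 23:00 Ishide Standard Time standard time (rolling into the previous day, 11 October 2016).
The standard-time date in Ishide Standard Time, 11 October 2016, falls between 10 October 2016 and 25 March 2017, so daylight saving is in effect and Ishide Standard Time is at UTC−02:30.
02:30 UTC − 2h30m = 00:00 Ishide Standard Time.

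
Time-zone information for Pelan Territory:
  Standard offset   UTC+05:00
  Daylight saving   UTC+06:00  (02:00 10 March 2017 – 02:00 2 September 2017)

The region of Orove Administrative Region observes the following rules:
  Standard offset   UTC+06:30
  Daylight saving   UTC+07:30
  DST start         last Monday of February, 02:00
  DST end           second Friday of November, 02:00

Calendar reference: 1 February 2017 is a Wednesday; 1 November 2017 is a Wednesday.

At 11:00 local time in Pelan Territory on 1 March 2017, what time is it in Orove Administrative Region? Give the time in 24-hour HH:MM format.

13:30

1 March 2017 is outside the daylight-saving period (10 March – 2 September), so Pelan Territory is on standard time, UTC+05:00.
11:00 Pelan Territory − 5h = 06:00 UTC.
1 February 2017 is a Wednesday, so Mondays fall on 6, 13, 20, 27; the last is February 27.
1 November 2017 is a Wednesday, so the first Friday is November 3 and the second is November 10.
At the standard offset (UTC+06:30), 06:00 UTC + 6h30m = 12:30 Orove Administrative Region standard time.
Daylight saving runs 27 February – 10 November; the standard-time date in Orove Administrative Region, 1 March 2017, is inside that window, so Orove Administrative Region is at UTC+07:30.
06:00 UTC + 7h30m = 13:30 Orove Administrative Region.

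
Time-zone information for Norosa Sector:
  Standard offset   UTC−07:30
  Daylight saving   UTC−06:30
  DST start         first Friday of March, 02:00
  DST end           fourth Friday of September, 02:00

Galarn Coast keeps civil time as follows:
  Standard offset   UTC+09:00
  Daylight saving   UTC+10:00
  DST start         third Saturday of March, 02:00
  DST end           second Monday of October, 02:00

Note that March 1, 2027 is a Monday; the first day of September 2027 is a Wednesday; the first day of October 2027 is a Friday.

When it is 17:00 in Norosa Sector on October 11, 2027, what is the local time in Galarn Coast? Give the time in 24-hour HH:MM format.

1 March 2027 is a Monday, so the first Friday is March 5.
1 September 2027 is a Wednesday, so the first Friday is September 3 and the fourth is September 24.
October 11, 2027 does not fall between 5 March and 24 September, so daylight saving is not in effect and Norosa Sector is at UTC−07:30.
17:00 Norosa Sector + 7h30m = 00:30 UTC (rolling into the next day, 12 October 2027).
1 March 2027 is a Monday, so the first Saturday is March 6 and the third is March 20.
1 October 2027 is a Friday, so the first Monday is October 4 and the second is October 11.
At the standard offset (UTC+09:00), 00:30 UTC + 9h = 09:30 Galarn Coast standard time.
The standard-time date in Galarn Coast, October 12, 2027, is outside the daylight-saving period (20 March – 11 October), so Galarn Coast is on standard time, UTC+09:00.
00:30 UTC + 9h = 09:30 Galarn Coast.

09:30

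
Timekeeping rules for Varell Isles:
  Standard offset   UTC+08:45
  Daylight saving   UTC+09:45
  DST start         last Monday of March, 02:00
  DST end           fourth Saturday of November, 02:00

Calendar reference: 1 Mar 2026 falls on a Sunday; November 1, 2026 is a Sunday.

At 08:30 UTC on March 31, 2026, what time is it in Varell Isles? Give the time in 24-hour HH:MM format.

18:15

1 March 2026 is a Sunday, so Mondays fall on 2, 9, 16, 23, 30; the last is March 30.
1 November 2026 is a Sunday, so the first Saturday is November 7 and the fourth is November 28.
At the standard offset (UTC+08:45), 08:30 UTC + 8h45m = 17:15 Varell Isles standard time.
The standard-time date in Varell Isles, March 31, 2026, lies within the daylight-saving period (30 March – 28 November), so Varell Isles is on daylight time, UTC+09:45.
08:30 UTC + 9h45m = 18:15 local.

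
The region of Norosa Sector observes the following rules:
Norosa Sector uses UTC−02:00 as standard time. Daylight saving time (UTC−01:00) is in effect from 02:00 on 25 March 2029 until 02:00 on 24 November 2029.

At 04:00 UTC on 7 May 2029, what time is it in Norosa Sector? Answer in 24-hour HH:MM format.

At the standard offset (UTC−02:00), 04:00 UTC − 2h = 02:00 Norosa Sector standard time.
The standard-time date in Norosa Sector, 7 May 2029, falls between 25 March and 24 November, so daylight saving is in effect and Norosa Sector is at UTC−01:00.
04:00 UTC − 1h = 03:00 local.

03:00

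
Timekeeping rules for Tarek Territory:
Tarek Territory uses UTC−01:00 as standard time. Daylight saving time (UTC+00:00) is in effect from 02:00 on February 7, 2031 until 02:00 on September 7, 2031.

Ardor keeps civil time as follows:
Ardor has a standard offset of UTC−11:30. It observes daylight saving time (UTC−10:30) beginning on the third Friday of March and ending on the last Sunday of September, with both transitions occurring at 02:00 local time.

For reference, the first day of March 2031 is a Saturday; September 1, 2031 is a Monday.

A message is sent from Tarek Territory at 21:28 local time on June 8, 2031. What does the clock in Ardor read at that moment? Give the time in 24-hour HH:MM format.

10:58

June 8, 2031 lies within the daylight-saving period (7 February – 7 September), so Tarek Territory is on daylight time, UTC+00:00.
21:28 Tarek Territory − 0h = 21:28 UTC.
1 March 2031 is a Saturday, so the first Friday is March 7 and the third is March 21.
1 September 2031 is a Monday, so Sundays fall on 7, 14, 21, 28; the last is September 28.
At the standard offset (UTC−11:30), 21:28 UTC − 11h30m = 09:58 Ardor standard time.
The standard-time date in Ardor, June 8, 2031, lies within the daylight-saving period (21 March – 28 September), so Ardor is on daylight time, UTC−10:30.
21:28 UTC − 10h30m = 10:58 Ardor.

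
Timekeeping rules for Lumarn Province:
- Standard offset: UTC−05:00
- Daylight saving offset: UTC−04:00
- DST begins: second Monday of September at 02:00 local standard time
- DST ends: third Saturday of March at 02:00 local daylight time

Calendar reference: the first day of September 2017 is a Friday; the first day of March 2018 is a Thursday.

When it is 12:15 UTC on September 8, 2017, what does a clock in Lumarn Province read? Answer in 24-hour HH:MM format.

07:15

1 September 2017 is a Friday, so the first Monday is September 4 and the second is September 11.
1 March 2018 is a Thursday, so the first Saturday is March 3 and the third is March 17.
At the standard offset (UTC−05:00), 12:15 UTC − 5h = 07:15 Lumarn Province standard time.
The standard-time date in Lumarn Province, September 8, 2017, is outside the daylight-saving period (11 September 2017 – 17 March 2018), so Lumarn Province is on standard time, UTC−05:00.
12:15 UTC − 5h = 07:15 local.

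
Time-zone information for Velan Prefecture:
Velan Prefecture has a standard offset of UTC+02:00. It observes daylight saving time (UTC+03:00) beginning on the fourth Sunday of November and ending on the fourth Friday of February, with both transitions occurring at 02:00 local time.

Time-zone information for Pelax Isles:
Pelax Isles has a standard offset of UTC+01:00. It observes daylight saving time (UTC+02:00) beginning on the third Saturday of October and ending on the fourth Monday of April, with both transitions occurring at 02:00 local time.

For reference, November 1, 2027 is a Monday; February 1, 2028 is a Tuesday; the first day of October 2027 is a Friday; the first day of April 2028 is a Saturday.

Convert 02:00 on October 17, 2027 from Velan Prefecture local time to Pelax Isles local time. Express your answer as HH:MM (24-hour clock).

02:00

1 November 2027 is a Monday, so the first Sunday is November 7 and the fourth is November 28.
1 February 2028 is a Tuesday, so the first Friday is February 4 and the fourth is February 25.
October 17, 2027 is outside the daylight-saving period (28 November 2027 – 25 February 2028), so Velan Prefecture is on standard time, UTC+02:00.
02:00 Velan Prefecture − 2h = 00:00 UTC.
1 October 2027 is a Friday, so the first Saturday is October 2 and the third is October 16.
1 April 2028 is a Saturday, so the first Monday is April 3 and the fourth is April 24.
At the standard offset (UTC+01:00), 00:00 UTC + 1h = 01:00 Pelax Isles standard time.
The standard-time date in Pelax Isles, October 17, 2027, falls between 16 October 2027 and 24 April 2028, so daylight saving is in effect and Pelax Isles is at UTC+02:00.
00:00 UTC + 2h = 02:00 Pelax Isles.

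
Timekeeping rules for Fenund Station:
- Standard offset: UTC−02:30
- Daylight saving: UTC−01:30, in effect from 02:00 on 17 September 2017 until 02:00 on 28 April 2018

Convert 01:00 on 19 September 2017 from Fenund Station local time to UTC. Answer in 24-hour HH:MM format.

19 September 2017 falls between 17 September 2017 and 28 April 2018, so daylight saving is in effect and Fenund Station is at UTC−01:30.
01:00 local + 1h30m = 02:30 UTC.

02:30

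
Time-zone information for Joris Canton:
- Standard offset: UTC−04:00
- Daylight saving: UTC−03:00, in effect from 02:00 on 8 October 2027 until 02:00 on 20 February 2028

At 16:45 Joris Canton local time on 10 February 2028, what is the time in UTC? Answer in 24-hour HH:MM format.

19:45

Daylight saving runs 8 October 2027 – 20 February 2028; 10 February 2028 is inside that window, so Joris Canton is at UTC−03:00.
16:45 local + 3h = 19:45 UTC.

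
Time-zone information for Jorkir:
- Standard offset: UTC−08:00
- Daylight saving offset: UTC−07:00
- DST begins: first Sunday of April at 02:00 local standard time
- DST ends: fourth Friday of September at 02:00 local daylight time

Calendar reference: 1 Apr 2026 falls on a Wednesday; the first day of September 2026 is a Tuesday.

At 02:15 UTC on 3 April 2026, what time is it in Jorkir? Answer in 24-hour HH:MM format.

1 April 2026 is a Wednesday, so the first Sunday is April 5.
1 September 2026 is a Tuesday, so the first Friday is September 4 and the fourth is September 25.
At the standard offset (UTC−08:00), 02:15 UTC − 8h = 18:15 Jorkir standard time (rolling into the previous day, 2 April 2026).
The standard-time date in Jorkir, 2 April 2026, is outside the daylight-saving period (5 April – 25 September), so Jorkir is on standard time, UTC−08:00.
02:15 UTC − 8h = 18:15 local (rolling into the previous day, 2 April 2026).

18:15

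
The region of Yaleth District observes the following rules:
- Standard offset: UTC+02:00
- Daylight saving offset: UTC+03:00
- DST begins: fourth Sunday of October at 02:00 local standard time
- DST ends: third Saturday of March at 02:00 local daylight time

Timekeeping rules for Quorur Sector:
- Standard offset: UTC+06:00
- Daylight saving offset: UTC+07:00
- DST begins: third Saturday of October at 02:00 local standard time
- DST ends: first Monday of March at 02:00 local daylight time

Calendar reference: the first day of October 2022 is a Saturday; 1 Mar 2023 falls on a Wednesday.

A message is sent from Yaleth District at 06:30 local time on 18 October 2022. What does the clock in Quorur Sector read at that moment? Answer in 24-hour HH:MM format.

1 October 2022 is a Saturday, so the first Sunday is October 2 and the fourth is October 23.
1 March 2023 is a Wednesday, so the first Saturday is March 4 and the third is March 18.
18 October 2022 does not fall between 23 October 2022 and 18 March 2023, so daylight saving is not in effect and Yaleth District is at UTC+02:00.
06:30 Yaleth District − 2h = 04:30 UTC.
1 October 2022 is a Saturday, so the first Saturday is October 1 and the third is October 15.
1 March 2023 is a Wednesday, so the first Monday is March 6.
At the standard offset (UTC+06:00), 04:30 UTC + 6h = 10:30 Quorur Sector standard time.
The standard-time date in Quorur Sector, 18 October 2022, lies within the daylight-saving period (15 October 2022 – 6 March 2023), so Quorur Sector is on daylight time, UTC+07:00.
04:30 UTC + 7h = 11:30 Quorur Sector.

11:30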